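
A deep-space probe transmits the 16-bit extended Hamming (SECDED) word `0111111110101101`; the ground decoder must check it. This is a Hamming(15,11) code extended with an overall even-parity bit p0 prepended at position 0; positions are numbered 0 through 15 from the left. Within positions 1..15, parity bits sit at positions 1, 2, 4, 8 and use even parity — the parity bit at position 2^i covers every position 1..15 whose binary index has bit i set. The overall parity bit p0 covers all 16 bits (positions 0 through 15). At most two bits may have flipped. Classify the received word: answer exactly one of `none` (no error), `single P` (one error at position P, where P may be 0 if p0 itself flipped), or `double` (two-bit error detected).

double

s1: b1⊕b3⊕b5⊕b7⊕b9⊕b11⊕b13⊕b15 = 1⊕1⊕1⊕1⊕0⊕0⊕1⊕1 = 0
s2: b2⊕b3⊕b6⊕b7⊕b10⊕b11⊕b14⊕b15 = 1⊕1⊕1⊕1⊕1⊕0⊕0⊕1 = 0
s4: b4⊕b5⊕b6⊕b7⊕b12⊕b13⊕b14⊕b15 = 1⊕1⊕1⊕1⊕1⊕1⊕0⊕1 = 1
s8: b8⊕b9⊕b10⊕b11⊕b12⊕b13⊕b14⊕b15 = 1⊕0⊕1⊕0⊕1⊕1⊕0⊕1 = 1
Syndrome (s8...s1) = 1100 → position 12.
Overall parity (XOR of all 16 bits, including p0): 0⊕1⊕1⊕1⊕1⊕1⊕1⊕1⊕1⊕0⊕1⊕0⊕1⊕1⊕0⊕1 = 0
Overall=0, syndrome position=12 → double-bit error detected (uncorrectable).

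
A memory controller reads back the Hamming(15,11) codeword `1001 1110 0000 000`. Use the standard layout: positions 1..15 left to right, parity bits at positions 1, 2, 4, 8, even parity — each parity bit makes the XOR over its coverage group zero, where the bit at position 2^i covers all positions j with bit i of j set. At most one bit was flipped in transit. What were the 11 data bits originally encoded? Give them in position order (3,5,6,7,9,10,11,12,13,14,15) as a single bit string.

s1: b1⊕b3⊕b5⊕b7⊕b9⊕b11⊕b13⊕b15 = 1⊕0⊕1⊕1⊕0⊕0⊕0⊕0 = 1
s2: b2⊕b3⊕b6⊕b7⊕b10⊕b11⊕b14⊕b15 = 0⊕0⊕1⊕1⊕0⊕0⊕0⊕0 = 0
s4: b4⊕b5⊕b6⊕b7⊕b12⊕b13⊕b14⊕b15 = 1⊕1⊕1⊕1⊕0⊕0⊕0⊕0 = 0
s8: b8⊕b9⊕b10⊕b11⊕b12⊕b13⊕b14⊕b15 = 0⊕0⊕0⊕0⊕0⊕0⊕0⊕0 = 0
Syndrome (s8...s1) = 0001 → position 1.
Flip bit 1: corrected codeword = 000111100000000
Data bits at positions 3,5,6,7,9,10,11,12,13,14,15: 01110000000

01110000000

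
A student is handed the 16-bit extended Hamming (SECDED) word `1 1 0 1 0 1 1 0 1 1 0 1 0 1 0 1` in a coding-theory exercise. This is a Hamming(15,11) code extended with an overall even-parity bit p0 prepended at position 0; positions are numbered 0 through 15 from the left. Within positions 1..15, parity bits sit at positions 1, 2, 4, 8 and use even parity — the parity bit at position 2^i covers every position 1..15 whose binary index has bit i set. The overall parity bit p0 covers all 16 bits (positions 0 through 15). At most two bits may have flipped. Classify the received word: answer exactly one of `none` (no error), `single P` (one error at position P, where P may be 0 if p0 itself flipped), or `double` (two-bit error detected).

double

s1: b1⊕b3⊕b5⊕b7⊕b9⊕b11⊕b13⊕b15 = 1⊕1⊕1⊕0⊕1⊕1⊕1⊕1 = 1
s2: b2⊕b3⊕b6⊕b7⊕b10⊕b11⊕b14⊕b15 = 0⊕1⊕1⊕0⊕0⊕1⊕0⊕1 = 0
s4: b4⊕b5⊕b6⊕b7⊕b12⊕b13⊕b14⊕b15 = 0⊕1⊕1⊕0⊕0⊕1⊕0⊕1 = 0
s8: b8⊕b9⊕b10⊕b11⊕b12⊕b13⊕b14⊕b15 = 1⊕1⊕0⊕1⊕0⊕1⊕0⊕1 = 1
Syndrome (s8...s1) = 1001 → position 9.
Overall parity (XOR of all 16 bits, including p0): 1⊕1⊕0⊕1⊕0⊕1⊕1⊕0⊕1⊕1⊕0⊕1⊕0⊕1⊕0⊕1 = 0
Overall=0, syndrome position=9 → double-bit error detected (uncorrectable).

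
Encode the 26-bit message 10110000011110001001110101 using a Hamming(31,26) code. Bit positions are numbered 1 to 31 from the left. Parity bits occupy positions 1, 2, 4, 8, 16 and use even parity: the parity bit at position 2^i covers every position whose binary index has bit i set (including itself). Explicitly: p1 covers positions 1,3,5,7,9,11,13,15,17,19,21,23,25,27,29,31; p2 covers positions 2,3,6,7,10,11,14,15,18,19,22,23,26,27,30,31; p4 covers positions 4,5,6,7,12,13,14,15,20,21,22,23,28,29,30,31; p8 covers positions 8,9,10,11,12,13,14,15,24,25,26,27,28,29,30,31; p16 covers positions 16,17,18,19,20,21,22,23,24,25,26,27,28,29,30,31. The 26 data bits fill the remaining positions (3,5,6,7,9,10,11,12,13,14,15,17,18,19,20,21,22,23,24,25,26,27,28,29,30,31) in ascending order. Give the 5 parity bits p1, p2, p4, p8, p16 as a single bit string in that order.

Place data bits at non-power-of-two positions: b3=1, b5=0, b6=1, b7=1, b9=0, b10=0, b11=0, b12=0, b13=0, b14=1, b15=1, b17=1, b18=1, b19=0, b20=0, b21=0, b22=1, b23=0, b24=0, b25=1, b26=1, b27=1, b28=0, b29=1, b30=0, b31=1.
p1 = XOR of data positions {3,5,7,9,11,13,15,17,19,21,23,25,27,29,31} = 1⊕0⊕1⊕0⊕0⊕0⊕1⊕1⊕0⊕0⊕0⊕1⊕1⊕1⊕1 = 0
p2 = XOR of data positions {3,6,7,10,11,14,15,18,19,22,23,26,27,30,31} = 1⊕1⊕1⊕0⊕0⊕1⊕1⊕1⊕0⊕1⊕0⊕1⊕1⊕0⊕1 = 0
p4 = XOR of data positions {5,6,7,12,13,14,15,20,21,22,23,28,29,30,31} = 0⊕1⊕1⊕0⊕0⊕1⊕1⊕0⊕0⊕1⊕0⊕0⊕1⊕0⊕1 = 1
p8 = XOR of data positions {9,10,11,12,13,14,15,24,25,26,27,28,29,30,31} = 0⊕0⊕0⊕0⊕0⊕1⊕1⊕0⊕1⊕1⊕1⊕0⊕1⊕0⊕1 = 1
p16 = XOR of data positions {17,18,19,20,21,22,23,24,25,26,27,28,29,30,31} = 1⊕1⊕0⊕0⊕0⊕1⊕0⊕0⊕1⊕1⊕1⊕0⊕1⊕0⊕1 = 0
Parity bits p1,p2,p4,p8,p16 = 00110

00110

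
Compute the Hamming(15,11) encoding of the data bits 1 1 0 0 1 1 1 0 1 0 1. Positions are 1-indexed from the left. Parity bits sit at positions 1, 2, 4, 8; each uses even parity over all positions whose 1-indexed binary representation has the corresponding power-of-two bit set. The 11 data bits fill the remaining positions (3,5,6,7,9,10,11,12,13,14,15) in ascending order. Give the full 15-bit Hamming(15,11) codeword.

001110011110101

Place data bits at non-power-of-two positions: b3=1, b5=1, b6=0, b7=0, b9=1, b10=1, b11=1, b12=0, b13=1, b14=0, b15=1.
p1 = XOR of data positions {3,5,7,9,11,13,15} = 1⊕1⊕0⊕1⊕1⊕1⊕1 = 0
p2 = XOR of data positions {3,6,7,10,11,14,15} = 1⊕0⊕0⊕1⊕1⊕0⊕1 = 0
p4 = XOR of data positions {5,6,7,12,13,14,15} = 1⊕0⊕0⊕0⊕1⊕0⊕1 = 1
p8 = XOR of data positions {9,10,11,12,13,14,15} = 1⊕1⊕1⊕0⊕1⊕0⊕1 = 1
Codeword b1..b15 = 001110011110101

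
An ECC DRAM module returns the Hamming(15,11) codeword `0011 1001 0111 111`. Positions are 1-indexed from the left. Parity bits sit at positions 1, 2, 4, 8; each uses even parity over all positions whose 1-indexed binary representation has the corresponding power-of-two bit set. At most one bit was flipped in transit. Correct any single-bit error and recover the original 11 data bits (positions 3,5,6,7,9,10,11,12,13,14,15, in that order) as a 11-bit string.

11000101111

s1: b1⊕b3⊕b5⊕b7⊕b9⊕b11⊕b13⊕b15 = 0⊕1⊕1⊕0⊕0⊕1⊕1⊕1 = 1
s2: b2⊕b3⊕b6⊕b7⊕b10⊕b11⊕b14⊕b15 = 0⊕1⊕0⊕0⊕1⊕1⊕1⊕1 = 1
s4: b4⊕b5⊕b6⊕b7⊕b12⊕b13⊕b14⊕b15 = 1⊕1⊕0⊕0⊕1⊕1⊕1⊕1 = 0
s8: b8⊕b9⊕b10⊕b11⊕b12⊕b13⊕b14⊕b15 = 1⊕0⊕1⊕1⊕1⊕1⊕1⊕1 = 1
Syndrome (s8...s1) = 1011 → position 11.
Flip bit 11: corrected codeword = 001110010101111
Data bits at positions 3,5,6,7,9,10,11,12,13,14,15: 11000101111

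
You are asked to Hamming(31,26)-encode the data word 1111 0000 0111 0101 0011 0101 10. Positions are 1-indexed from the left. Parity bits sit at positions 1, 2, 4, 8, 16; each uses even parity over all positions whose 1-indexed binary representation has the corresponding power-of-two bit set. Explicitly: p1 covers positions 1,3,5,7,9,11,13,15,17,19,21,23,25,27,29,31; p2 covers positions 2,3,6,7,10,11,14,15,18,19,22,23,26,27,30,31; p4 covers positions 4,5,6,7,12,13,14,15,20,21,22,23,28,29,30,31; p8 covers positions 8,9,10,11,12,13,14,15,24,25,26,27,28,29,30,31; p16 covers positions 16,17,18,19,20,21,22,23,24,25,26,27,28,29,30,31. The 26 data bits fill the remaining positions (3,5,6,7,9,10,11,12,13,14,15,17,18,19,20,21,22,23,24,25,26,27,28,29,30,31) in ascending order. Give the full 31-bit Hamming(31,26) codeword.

Place data bits at non-power-of-two positions: b3=1, b5=1, b6=1, b7=1, b9=0, b10=0, b11=0, b12=0, b13=0, b14=1, b15=1, b17=1, b18=0, b19=1, b20=0, b21=1, b22=0, b23=0, b24=1, b25=1, b26=0, b27=1, b28=0, b29=1, b30=1, b31=0.
p1 = XOR of data positions {3,5,7,9,11,13,15,17,19,21,23,25,27,29,31} = 1⊕1⊕1⊕0⊕0⊕0⊕1⊕1⊕1⊕1⊕0⊕1⊕1⊕1⊕0 = 0
p2 = XOR of data positions {3,6,7,10,11,14,15,18,19,22,23,26,27,30,31} = 1⊕1⊕1⊕0⊕0⊕1⊕1⊕0⊕1⊕0⊕0⊕0⊕1⊕1⊕0 = 0
p4 = XOR of data positions {5,6,7,12,13,14,15,20,21,22,23,28,29,30,31} = 1⊕1⊕1⊕0⊕0⊕1⊕1⊕0⊕1⊕0⊕0⊕0⊕1⊕1⊕0 = 0
p8 = XOR of data positions {9,10,11,12,13,14,15,24,25,26,27,28,29,30,31} = 0⊕0⊕0⊕0⊕0⊕1⊕1⊕1⊕1⊕0⊕1⊕0⊕1⊕1⊕0 = 1
p16 = XOR of data positions {17,18,19,20,21,22,23,24,25,26,27,28,29,30,31} = 1⊕0⊕1⊕0⊕1⊕0⊕0⊕1⊕1⊕0⊕1⊕0⊕1⊕1⊕0 = 0
Codeword b1..b31 = 0010111100000110101010011010110

0010111100000110101010011010110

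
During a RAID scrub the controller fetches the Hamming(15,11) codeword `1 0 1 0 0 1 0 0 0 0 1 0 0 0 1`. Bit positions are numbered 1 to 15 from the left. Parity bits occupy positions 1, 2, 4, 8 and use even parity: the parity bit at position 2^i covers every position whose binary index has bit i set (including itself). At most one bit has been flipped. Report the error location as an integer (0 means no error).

s1: b1⊕b3⊕b5⊕b7⊕b9⊕b11⊕b13⊕b15 = 1⊕1⊕0⊕0⊕0⊕1⊕0⊕1 = 0
s2: b2⊕b3⊕b6⊕b7⊕b10⊕b11⊕b14⊕b15 = 0⊕1⊕1⊕0⊕0⊕1⊕0⊕1 = 0
s4: b4⊕b5⊕b6⊕b7⊕b12⊕b13⊕b14⊕b15 = 0⊕0⊕1⊕0⊕0⊕0⊕0⊕1 = 0
s8: b8⊕b9⊕b10⊕b11⊕b12⊕b13⊕b14⊕b15 = 0⊕0⊕0⊕1⊕0⊕0⊕0⊕1 = 0
Syndrome (s8...s1) = 0000 → position 0 (no error).

0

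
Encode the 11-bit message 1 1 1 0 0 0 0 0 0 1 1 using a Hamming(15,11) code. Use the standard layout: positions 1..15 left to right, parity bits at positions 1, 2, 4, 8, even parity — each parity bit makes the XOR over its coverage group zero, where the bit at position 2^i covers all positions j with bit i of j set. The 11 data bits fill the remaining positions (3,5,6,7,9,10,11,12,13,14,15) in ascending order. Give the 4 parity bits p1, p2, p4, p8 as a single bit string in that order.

Place data bits at non-power-of-two positions: b3=1, b5=1, b6=1, b7=0, b9=0, b10=0, b11=0, b12=0, b13=0, b14=1, b15=1.
p1 = XOR of data positions {3,5,7,9,11,13,15} = 1⊕1⊕0⊕0⊕0⊕0⊕1 = 1
p2 = XOR of data positions {3,6,7,10,11,14,15} = 1⊕1⊕0⊕0⊕0⊕1⊕1 = 0
p4 = XOR of data positions {5,6,7,12,13,14,15} = 1⊕1⊕0⊕0⊕0⊕1⊕1 = 0
p8 = XOR of data positions {9,10,11,12,13,14,15} = 0⊕0⊕0⊕0⊕0⊕1⊕1 = 0
Parity bits p1,p2,p4,p8 = 1000

1000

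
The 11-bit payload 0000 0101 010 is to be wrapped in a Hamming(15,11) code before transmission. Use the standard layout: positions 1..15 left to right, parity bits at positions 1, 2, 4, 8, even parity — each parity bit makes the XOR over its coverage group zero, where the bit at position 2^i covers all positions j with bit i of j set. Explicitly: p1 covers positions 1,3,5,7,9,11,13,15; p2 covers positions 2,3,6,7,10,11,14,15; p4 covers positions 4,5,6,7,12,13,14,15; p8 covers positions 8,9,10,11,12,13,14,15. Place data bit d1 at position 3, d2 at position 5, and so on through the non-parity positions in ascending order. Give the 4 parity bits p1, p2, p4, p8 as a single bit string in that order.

Place data bits at non-power-of-two positions: b3=0, b5=0, b6=0, b7=0, b9=0, b10=1, b11=0, b12=1, b13=0, b14=1, b15=0.
p1 = XOR of data positions {3,5,7,9,11,13,15} = 0⊕0⊕0⊕0⊕0⊕0⊕0 = 0
p2 = XOR of data positions {3,6,7,10,11,14,15} = 0⊕0⊕0⊕1⊕0⊕1⊕0 = 0
p4 = XOR of data positions {5,6,7,12,13,14,15} = 0⊕0⊕0⊕1⊕0⊕1⊕0 = 0
p8 = XOR of data positions {9,10,11,12,13,14,15} = 0⊕1⊕0⊕1⊕0⊕1⊕0 = 1
Parity bits p1,p2,p4,p8 = 0001

0001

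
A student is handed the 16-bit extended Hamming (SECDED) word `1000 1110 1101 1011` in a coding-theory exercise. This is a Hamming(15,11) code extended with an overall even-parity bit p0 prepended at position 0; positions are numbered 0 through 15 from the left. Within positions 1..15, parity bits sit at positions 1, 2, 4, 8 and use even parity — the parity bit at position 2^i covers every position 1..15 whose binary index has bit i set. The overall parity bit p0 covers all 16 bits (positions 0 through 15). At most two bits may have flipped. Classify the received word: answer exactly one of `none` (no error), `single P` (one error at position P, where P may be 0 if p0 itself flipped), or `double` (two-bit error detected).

s1: b1⊕b3⊕b5⊕b7⊕b9⊕b11⊕b13⊕b15 = 0⊕0⊕1⊕0⊕1⊕1⊕0⊕1 = 0
s2: b2⊕b3⊕b6⊕b7⊕b10⊕b11⊕b14⊕b15 = 0⊕0⊕1⊕0⊕0⊕1⊕1⊕1 = 0
s4: b4⊕b5⊕b6⊕b7⊕b12⊕b13⊕b14⊕b15 = 1⊕1⊕1⊕0⊕1⊕0⊕1⊕1 = 0
s8: b8⊕b9⊕b10⊕b11⊕b12⊕b13⊕b14⊕b15 = 1⊕1⊕0⊕1⊕1⊕0⊕1⊕1 = 0
Syndrome (s8...s1) = 0000 → position 0 (no error).
Overall parity (XOR of all 16 bits, including p0): 1⊕0⊕0⊕0⊕1⊕1⊕1⊕0⊕1⊕1⊕0⊕1⊕1⊕0⊕1⊕1 = 0
Overall=0, syndrome position=0 → no error.

none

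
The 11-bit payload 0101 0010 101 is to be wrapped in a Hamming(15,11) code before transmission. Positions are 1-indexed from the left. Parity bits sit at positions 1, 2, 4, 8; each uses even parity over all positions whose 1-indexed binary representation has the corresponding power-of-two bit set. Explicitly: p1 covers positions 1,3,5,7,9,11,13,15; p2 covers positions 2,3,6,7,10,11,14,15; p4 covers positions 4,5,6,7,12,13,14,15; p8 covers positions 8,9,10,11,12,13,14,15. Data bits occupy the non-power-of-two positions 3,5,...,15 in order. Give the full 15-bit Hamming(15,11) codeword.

110010110010101

Place data bits at non-power-of-two positions: b3=0, b5=1, b6=0, b7=1, b9=0, b10=0, b11=1, b12=0, b13=1, b14=0, b15=1.
p1 = XOR of data positions {3,5,7,9,11,13,15} = 0⊕1⊕1⊕0⊕1⊕1⊕1 = 1
p2 = XOR of data positions {3,6,7,10,11,14,15} = 0⊕0⊕1⊕0⊕1⊕0⊕1 = 1
p4 = XOR of data positions {5,6,7,12,13,14,15} = 1⊕0⊕1⊕0⊕1⊕0⊕1 = 0
p8 = XOR of data positions {9,10,11,12,13,14,15} = 0⊕0⊕1⊕0⊕1⊕0⊕1 = 1
Codeword b1..b15 = 110010110010101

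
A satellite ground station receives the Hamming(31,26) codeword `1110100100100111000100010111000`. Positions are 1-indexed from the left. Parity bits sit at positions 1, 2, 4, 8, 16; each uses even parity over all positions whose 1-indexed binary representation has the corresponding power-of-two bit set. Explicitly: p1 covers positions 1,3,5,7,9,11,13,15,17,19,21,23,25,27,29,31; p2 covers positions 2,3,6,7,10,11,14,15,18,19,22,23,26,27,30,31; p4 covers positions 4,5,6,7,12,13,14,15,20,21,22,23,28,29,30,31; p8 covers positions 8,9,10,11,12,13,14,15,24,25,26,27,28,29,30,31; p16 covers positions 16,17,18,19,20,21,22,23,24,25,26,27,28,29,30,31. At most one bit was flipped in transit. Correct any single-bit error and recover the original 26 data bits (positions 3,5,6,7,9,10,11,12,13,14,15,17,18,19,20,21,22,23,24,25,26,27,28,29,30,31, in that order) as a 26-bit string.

11100010011000100010111000

s1: b1⊕b3⊕b5⊕b7⊕b9⊕b11⊕b13⊕b15⊕b17⊕b19⊕b21⊕b23⊕b25⊕b27⊕b29⊕b31 = 1⊕1⊕1⊕0⊕0⊕1⊕0⊕1⊕0⊕0⊕0⊕0⊕0⊕1⊕0⊕0 = 0
s2: b2⊕b3⊕b6⊕b7⊕b10⊕b11⊕b14⊕b15⊕b18⊕b19⊕b22⊕b23⊕b26⊕b27⊕b30⊕b31 = 1⊕1⊕0⊕0⊕0⊕1⊕1⊕1⊕0⊕0⊕0⊕0⊕1⊕1⊕0⊕0 = 1
s4: b4⊕b5⊕b6⊕b7⊕b12⊕b13⊕b14⊕b15⊕b20⊕b21⊕b22⊕b23⊕b28⊕b29⊕b30⊕b31 = 0⊕1⊕0⊕0⊕0⊕0⊕1⊕1⊕1⊕0⊕0⊕0⊕1⊕0⊕0⊕0 = 1
s8: b8⊕b9⊕b10⊕b11⊕b12⊕b13⊕b14⊕b15⊕b24⊕b25⊕b26⊕b27⊕b28⊕b29⊕b30⊕b31 = 1⊕0⊕0⊕1⊕0⊕0⊕1⊕1⊕1⊕0⊕1⊕1⊕1⊕0⊕0⊕0 = 0
s16: b16⊕b17⊕b18⊕b19⊕b20⊕b21⊕b22⊕b23⊕b24⊕b25⊕b26⊕b27⊕b28⊕b29⊕b30⊕b31 = 1⊕0⊕0⊕0⊕1⊕0⊕0⊕0⊕1⊕0⊕1⊕1⊕1⊕0⊕0⊕0 = 0
Syndrome (s16...s1) = 00110 → position 6.
Flip bit 6: corrected codeword = 1110110100100111000100010111000
Data bits at positions 3,5,6,7,9,10,11,12,13,14,15,17,18,19,20,21,22,23,24,25,26,27,28,29,30,31: 11100010011000100010111000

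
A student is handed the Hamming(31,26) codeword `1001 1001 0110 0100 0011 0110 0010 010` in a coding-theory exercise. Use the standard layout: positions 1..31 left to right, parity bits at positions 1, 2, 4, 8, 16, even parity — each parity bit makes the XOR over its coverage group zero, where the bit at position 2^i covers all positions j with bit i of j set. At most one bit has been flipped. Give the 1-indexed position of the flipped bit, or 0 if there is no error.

4

s1: b1⊕b3⊕b5⊕b7⊕b9⊕b11⊕b13⊕b15⊕b17⊕b19⊕b21⊕b23⊕b25⊕b27⊕b29⊕b31 = 1⊕0⊕1⊕0⊕0⊕1⊕0⊕0⊕0⊕1⊕0⊕1⊕0⊕1⊕0⊕0 = 0
s2: b2⊕b3⊕b6⊕b7⊕b10⊕b11⊕b14⊕b15⊕b18⊕b19⊕b22⊕b23⊕b26⊕b27⊕b30⊕b31 = 0⊕0⊕0⊕0⊕1⊕1⊕1⊕0⊕0⊕1⊕1⊕1⊕0⊕1⊕1⊕0 = 0
s4: b4⊕b5⊕b6⊕b7⊕b12⊕b13⊕b14⊕b15⊕b20⊕b21⊕b22⊕b23⊕b28⊕b29⊕b30⊕b31 = 1⊕1⊕0⊕0⊕0⊕0⊕1⊕0⊕1⊕0⊕1⊕1⊕0⊕0⊕1⊕0 = 1
s8: b8⊕b9⊕b10⊕b11⊕b12⊕b13⊕b14⊕b15⊕b24⊕b25⊕b26⊕b27⊕b28⊕b29⊕b30⊕b31 = 1⊕0⊕1⊕1⊕0⊕0⊕1⊕0⊕0⊕0⊕0⊕1⊕0⊕0⊕1⊕0 = 0
s16: b16⊕b17⊕b18⊕b19⊕b20⊕b21⊕b22⊕b23⊕b24⊕b25⊕b26⊕b27⊕b28⊕b29⊕b30⊕b31 = 0⊕0⊕0⊕1⊕1⊕0⊕1⊕1⊕0⊕0⊕0⊕1⊕0⊕0⊕1⊕0 = 0
Syndrome (s16...s1) = 00100 → position 4.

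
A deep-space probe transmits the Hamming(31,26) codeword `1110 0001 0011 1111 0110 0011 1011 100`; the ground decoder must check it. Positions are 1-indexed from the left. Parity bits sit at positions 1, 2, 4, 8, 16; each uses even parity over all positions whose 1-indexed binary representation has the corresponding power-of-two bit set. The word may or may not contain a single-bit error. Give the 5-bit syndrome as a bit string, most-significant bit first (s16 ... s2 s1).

11110

s1: b1⊕b3⊕b5⊕b7⊕b9⊕b11⊕b13⊕b15⊕b17⊕b19⊕b21⊕b23⊕b25⊕b27⊕b29⊕b31 = 1⊕1⊕0⊕0⊕0⊕1⊕1⊕1⊕0⊕1⊕0⊕1⊕1⊕1⊕1⊕0 = 0
s2: b2⊕b3⊕b6⊕b7⊕b10⊕b11⊕b14⊕b15⊕b18⊕b19⊕b22⊕b23⊕b26⊕b27⊕b30⊕b31 = 1⊕1⊕0⊕0⊕0⊕1⊕1⊕1⊕1⊕1⊕0⊕1⊕0⊕1⊕0⊕0 = 1
s4: b4⊕b5⊕b6⊕b7⊕b12⊕b13⊕b14⊕b15⊕b20⊕b21⊕b22⊕b23⊕b28⊕b29⊕b30⊕b31 = 0⊕0⊕0⊕0⊕1⊕1⊕1⊕1⊕0⊕0⊕0⊕1⊕1⊕1⊕0⊕0 = 1
s8: b8⊕b9⊕b10⊕b11⊕b12⊕b13⊕b14⊕b15⊕b24⊕b25⊕b26⊕b27⊕b28⊕b29⊕b30⊕b31 = 1⊕0⊕0⊕1⊕1⊕1⊕1⊕1⊕1⊕1⊕0⊕1⊕1⊕1⊕0⊕0 = 1
s16: b16⊕b17⊕b18⊕b19⊕b20⊕b21⊕b22⊕b23⊕b24⊕b25⊕b26⊕b27⊕b28⊕b29⊕b30⊕b31 = 1⊕0⊕1⊕1⊕0⊕0⊕0⊕1⊕1⊕1⊕0⊕1⊕1⊕1⊕0⊕0 = 1
Syndrome (s16...s1) = 11110 → position 30.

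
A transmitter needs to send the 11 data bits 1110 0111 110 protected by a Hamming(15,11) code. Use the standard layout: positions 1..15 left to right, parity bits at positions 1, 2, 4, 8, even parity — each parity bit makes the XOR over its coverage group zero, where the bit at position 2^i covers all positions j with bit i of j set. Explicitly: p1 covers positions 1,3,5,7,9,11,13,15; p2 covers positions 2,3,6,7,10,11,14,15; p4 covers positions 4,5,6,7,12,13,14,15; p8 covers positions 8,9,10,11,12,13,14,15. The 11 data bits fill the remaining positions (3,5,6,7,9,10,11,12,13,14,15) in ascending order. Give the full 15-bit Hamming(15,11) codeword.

Place data bits at non-power-of-two positions: b3=1, b5=1, b6=1, b7=0, b9=0, b10=1, b11=1, b12=1, b13=1, b14=1, b15=0.
p1 = XOR of data positions {3,5,7,9,11,13,15} = 1⊕1⊕0⊕0⊕1⊕1⊕0 = 0
p2 = XOR of data positions {3,6,7,10,11,14,15} = 1⊕1⊕0⊕1⊕1⊕1⊕0 = 1
p4 = XOR of data positions {5,6,7,12,13,14,15} = 1⊕1⊕0⊕1⊕1⊕1⊕0 = 1
p8 = XOR of data positions {9,10,11,12,13,14,15} = 0⊕1⊕1⊕1⊕1⊕1⊕0 = 1
Codeword b1..b15 = 011111010111110

011111010111110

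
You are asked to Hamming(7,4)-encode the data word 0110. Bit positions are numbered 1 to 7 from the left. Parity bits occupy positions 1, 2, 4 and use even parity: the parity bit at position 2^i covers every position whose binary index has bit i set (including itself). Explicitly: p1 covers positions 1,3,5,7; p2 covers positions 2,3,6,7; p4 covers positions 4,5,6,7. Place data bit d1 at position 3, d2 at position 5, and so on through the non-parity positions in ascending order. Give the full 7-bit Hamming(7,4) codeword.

1100110

Place data bits at non-power-of-two positions: b3=0, b5=1, b6=1, b7=0.
p1 = XOR of data positions {3,5,7} = 0⊕1⊕0 = 1
p2 = XOR of data positions {3,6,7} = 0⊕1⊕0 = 1
p4 = XOR of data positions {5,6,7} = 1⊕1⊕0 = 0
Codeword b1..b7 = 1100110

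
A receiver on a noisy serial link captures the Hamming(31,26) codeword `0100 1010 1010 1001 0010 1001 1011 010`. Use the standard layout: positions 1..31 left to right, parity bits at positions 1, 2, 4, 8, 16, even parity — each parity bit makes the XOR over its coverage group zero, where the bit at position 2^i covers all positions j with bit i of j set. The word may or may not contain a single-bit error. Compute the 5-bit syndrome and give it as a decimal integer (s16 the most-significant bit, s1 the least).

s1: b1⊕b3⊕b5⊕b7⊕b9⊕b11⊕b13⊕b15⊕b17⊕b19⊕b21⊕b23⊕b25⊕b27⊕b29⊕b31 = 0⊕0⊕1⊕1⊕1⊕1⊕1⊕0⊕0⊕1⊕1⊕0⊕1⊕1⊕0⊕0 = 1
s2: b2⊕b3⊕b6⊕b7⊕b10⊕b11⊕b14⊕b15⊕b18⊕b19⊕b22⊕b23⊕b26⊕b27⊕b30⊕b31 = 1⊕0⊕0⊕1⊕0⊕1⊕0⊕0⊕0⊕1⊕0⊕0⊕0⊕1⊕1⊕0 = 0
s4: b4⊕b5⊕b6⊕b7⊕b12⊕b13⊕b14⊕b15⊕b20⊕b21⊕b22⊕b23⊕b28⊕b29⊕b30⊕b31 = 0⊕1⊕0⊕1⊕0⊕1⊕0⊕0⊕0⊕1⊕0⊕0⊕1⊕0⊕1⊕0 = 0
s8: b8⊕b9⊕b10⊕b11⊕b12⊕b13⊕b14⊕b15⊕b24⊕b25⊕b26⊕b27⊕b28⊕b29⊕b30⊕b31 = 0⊕1⊕0⊕1⊕0⊕1⊕0⊕0⊕1⊕1⊕0⊕1⊕1⊕0⊕1⊕0 = 0
s16: b16⊕b17⊕b18⊕b19⊕b20⊕b21⊕b22⊕b23⊕b24⊕b25⊕b26⊕b27⊕b28⊕b29⊕b30⊕b31 = 1⊕0⊕0⊕1⊕0⊕1⊕0⊕0⊕1⊕1⊕0⊕1⊕1⊕0⊕1⊕0 = 0
Syndrome (s16...s1) = 00001 → position 1.

1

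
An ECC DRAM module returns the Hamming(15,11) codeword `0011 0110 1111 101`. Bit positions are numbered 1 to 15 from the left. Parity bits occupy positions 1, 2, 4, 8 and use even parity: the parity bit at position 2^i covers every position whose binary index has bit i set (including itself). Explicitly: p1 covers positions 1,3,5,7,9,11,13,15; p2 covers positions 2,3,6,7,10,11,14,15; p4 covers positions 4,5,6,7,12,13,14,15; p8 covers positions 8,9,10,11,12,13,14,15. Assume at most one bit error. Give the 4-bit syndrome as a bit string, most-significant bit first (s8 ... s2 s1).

s1: b1⊕b3⊕b5⊕b7⊕b9⊕b11⊕b13⊕b15 = 0⊕1⊕0⊕1⊕1⊕1⊕1⊕1 = 0
s2: b2⊕b3⊕b6⊕b7⊕b10⊕b11⊕b14⊕b15 = 0⊕1⊕1⊕1⊕1⊕1⊕0⊕1 = 0
s4: b4⊕b5⊕b6⊕b7⊕b12⊕b13⊕b14⊕b15 = 1⊕0⊕1⊕1⊕1⊕1⊕0⊕1 = 0
s8: b8⊕b9⊕b10⊕b11⊕b12⊕b13⊕b14⊕b15 = 0⊕1⊕1⊕1⊕1⊕1⊕0⊕1 = 0
Syndrome (s8...s1) = 0000 → position 0 (no error).

0000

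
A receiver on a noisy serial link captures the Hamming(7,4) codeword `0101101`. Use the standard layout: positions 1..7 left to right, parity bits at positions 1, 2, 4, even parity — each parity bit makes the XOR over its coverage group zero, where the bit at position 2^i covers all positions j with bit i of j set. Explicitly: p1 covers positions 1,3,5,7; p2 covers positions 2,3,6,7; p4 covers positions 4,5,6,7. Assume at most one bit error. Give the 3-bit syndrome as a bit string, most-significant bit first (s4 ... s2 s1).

s1: b1⊕b3⊕b5⊕b7 = 0⊕0⊕1⊕1 = 0
s2: b2⊕b3⊕b6⊕b7 = 1⊕0⊕0⊕1 = 0
s4: b4⊕b5⊕b6⊕b7 = 1⊕1⊕0⊕1 = 1
Syndrome (s4...s1) = 100 → position 4.

100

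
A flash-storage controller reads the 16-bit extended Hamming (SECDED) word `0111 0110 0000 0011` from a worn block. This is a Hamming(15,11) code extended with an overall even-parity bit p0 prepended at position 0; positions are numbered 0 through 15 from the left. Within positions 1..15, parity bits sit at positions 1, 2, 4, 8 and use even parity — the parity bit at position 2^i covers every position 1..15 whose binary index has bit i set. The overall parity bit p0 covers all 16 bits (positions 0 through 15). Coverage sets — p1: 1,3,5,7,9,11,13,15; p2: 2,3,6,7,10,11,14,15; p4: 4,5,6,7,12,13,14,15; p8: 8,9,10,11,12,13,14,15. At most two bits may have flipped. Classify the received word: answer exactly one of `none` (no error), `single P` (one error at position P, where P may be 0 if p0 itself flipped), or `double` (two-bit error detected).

single 2

s1: b1⊕b3⊕b5⊕b7⊕b9⊕b11⊕b13⊕b15 = 1⊕1⊕1⊕0⊕0⊕0⊕0⊕1 = 0
s2: b2⊕b3⊕b6⊕b7⊕b10⊕b11⊕b14⊕b15 = 1⊕1⊕1⊕0⊕0⊕0⊕1⊕1 = 1
s4: b4⊕b5⊕b6⊕b7⊕b12⊕b13⊕b14⊕b15 = 0⊕1⊕1⊕0⊕0⊕0⊕1⊕1 = 0
s8: b8⊕b9⊕b10⊕b11⊕b12⊕b13⊕b14⊕b15 = 0⊕0⊕0⊕0⊕0⊕0⊕1⊕1 = 0
Syndrome (s8...s1) = 0010 → position 2.
Overall parity (XOR of all 16 bits, including p0): 0⊕1⊕1⊕1⊕0⊕1⊕1⊕0⊕0⊕0⊕0⊕0⊕0⊕0⊕1⊕1 = 1
Overall=1, syndrome position=2 → single-bit error at position 2.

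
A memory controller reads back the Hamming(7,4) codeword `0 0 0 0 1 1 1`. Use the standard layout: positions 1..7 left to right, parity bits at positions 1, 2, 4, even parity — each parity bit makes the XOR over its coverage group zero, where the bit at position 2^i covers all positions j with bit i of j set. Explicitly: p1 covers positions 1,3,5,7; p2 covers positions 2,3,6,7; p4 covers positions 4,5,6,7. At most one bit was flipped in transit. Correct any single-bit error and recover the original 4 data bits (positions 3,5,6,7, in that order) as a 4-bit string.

0111

s1: b1⊕b3⊕b5⊕b7 = 0⊕0⊕1⊕1 = 0
s2: b2⊕b3⊕b6⊕b7 = 0⊕0⊕1⊕1 = 0
s4: b4⊕b5⊕b6⊕b7 = 0⊕1⊕1⊕1 = 1
Syndrome (s4...s1) = 100 → position 4.
Flip bit 4: corrected codeword = 0001111
Data bits at positions 3,5,6,7: 0111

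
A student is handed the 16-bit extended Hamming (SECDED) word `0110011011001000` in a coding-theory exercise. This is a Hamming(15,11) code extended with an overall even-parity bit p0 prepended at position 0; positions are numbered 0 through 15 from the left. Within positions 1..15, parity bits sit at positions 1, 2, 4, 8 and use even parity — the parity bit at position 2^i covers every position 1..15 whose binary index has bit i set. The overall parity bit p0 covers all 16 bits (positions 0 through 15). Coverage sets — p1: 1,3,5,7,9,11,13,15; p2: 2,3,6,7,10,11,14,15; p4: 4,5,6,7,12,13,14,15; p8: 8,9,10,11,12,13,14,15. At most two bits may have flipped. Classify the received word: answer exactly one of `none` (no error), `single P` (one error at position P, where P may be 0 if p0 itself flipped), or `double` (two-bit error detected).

single 13

s1: b1⊕b3⊕b5⊕b7⊕b9⊕b11⊕b13⊕b15 = 1⊕0⊕1⊕0⊕1⊕0⊕0⊕0 = 1
s2: b2⊕b3⊕b6⊕b7⊕b10⊕b11⊕b14⊕b15 = 1⊕0⊕1⊕0⊕0⊕0⊕0⊕0 = 0
s4: b4⊕b5⊕b6⊕b7⊕b12⊕b13⊕b14⊕b15 = 0⊕1⊕1⊕0⊕1⊕0⊕0⊕0 = 1
s8: b8⊕b9⊕b10⊕b11⊕b12⊕b13⊕b14⊕b15 = 1⊕1⊕0⊕0⊕1⊕0⊕0⊕0 = 1
Syndrome (s8...s1) = 1101 → position 13.
Overall parity (XOR of all 16 bits, including p0): 0⊕1⊕1⊕0⊕0⊕1⊕1⊕0⊕1⊕1⊕0⊕0⊕1⊕0⊕0⊕0 = 1
Overall=1, syndrome position=13 → single-bit error at position 13.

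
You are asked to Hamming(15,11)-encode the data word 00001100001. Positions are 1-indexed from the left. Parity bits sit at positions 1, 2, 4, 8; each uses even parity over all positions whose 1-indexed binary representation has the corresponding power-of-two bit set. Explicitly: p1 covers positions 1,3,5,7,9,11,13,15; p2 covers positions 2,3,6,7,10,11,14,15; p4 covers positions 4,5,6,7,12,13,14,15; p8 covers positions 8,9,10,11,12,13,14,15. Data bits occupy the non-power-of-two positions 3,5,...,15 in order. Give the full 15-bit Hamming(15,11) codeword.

000100011100001

Place data bits at non-power-of-two positions: b3=0, b5=0, b6=0, b7=0, b9=1, b10=1, b11=0, b12=0, b13=0, b14=0, b15=1.
p1 = XOR of data positions {3,5,7,9,11,13,15} = 0⊕0⊕0⊕1⊕0⊕0⊕1 = 0
p2 = XOR of data positions {3,6,7,10,11,14,15} = 0⊕0⊕0⊕1⊕0⊕0⊕1 = 0
p4 = XOR of data positions {5,6,7,12,13,14,15} = 0⊕0⊕0⊕0⊕0⊕0⊕1 = 1
p8 = XOR of data positions {9,10,11,12,13,14,15} = 1⊕1⊕0⊕0⊕0⊕0⊕1 = 1
Codeword b1..b15 = 000100011100001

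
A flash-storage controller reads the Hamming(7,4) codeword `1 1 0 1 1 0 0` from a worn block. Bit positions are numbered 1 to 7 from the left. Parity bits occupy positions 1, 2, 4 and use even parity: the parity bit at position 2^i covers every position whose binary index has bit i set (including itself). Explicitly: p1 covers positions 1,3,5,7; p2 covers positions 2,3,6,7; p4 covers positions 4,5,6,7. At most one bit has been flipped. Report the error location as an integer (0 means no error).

s1: b1⊕b3⊕b5⊕b7 = 1⊕0⊕1⊕0 = 0
s2: b2⊕b3⊕b6⊕b7 = 1⊕0⊕0⊕0 = 1
s4: b4⊕b5⊕b6⊕b7 = 1⊕1⊕0⊕0 = 0
Syndrome (s4...s1) = 010 → position 2.

2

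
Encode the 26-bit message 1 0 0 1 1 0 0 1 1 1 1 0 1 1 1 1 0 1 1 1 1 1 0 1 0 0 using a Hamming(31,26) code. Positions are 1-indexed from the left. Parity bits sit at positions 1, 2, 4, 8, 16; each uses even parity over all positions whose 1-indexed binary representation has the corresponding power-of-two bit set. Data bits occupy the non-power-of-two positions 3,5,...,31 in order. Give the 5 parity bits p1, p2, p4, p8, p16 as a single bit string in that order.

11100

Place data bits at non-power-of-two positions: b3=1, b5=0, b6=0, b7=1, b9=1, b10=0, b11=0, b12=1, b13=1, b14=1, b15=1, b17=0, b18=1, b19=1, b20=1, b21=1, b22=0, b23=1, b24=1, b25=1, b26=1, b27=1, b28=0, b29=1, b30=0, b31=0.
p1 = XOR of data positions {3,5,7,9,11,13,15,17,19,21,23,25,27,29,31} = 1⊕0⊕1⊕1⊕0⊕1⊕1⊕0⊕1⊕1⊕1⊕1⊕1⊕1⊕0 = 1
p2 = XOR of data positions {3,6,7,10,11,14,15,18,19,22,23,26,27,30,31} = 1⊕0⊕1⊕0⊕0⊕1⊕1⊕1⊕1⊕0⊕1⊕1⊕1⊕0⊕0 = 1
p4 = XOR of data positions {5,6,7,12,13,14,15,20,21,22,23,28,29,30,31} = 0⊕0⊕1⊕1⊕1⊕1⊕1⊕1⊕1⊕0⊕1⊕0⊕1⊕0⊕0 = 1
p8 = XOR of data positions {9,10,11,12,13,14,15,24,25,26,27,28,29,30,31} = 1⊕0⊕0⊕1⊕1⊕1⊕1⊕1⊕1⊕1⊕1⊕0⊕1⊕0⊕0 = 0
p16 = XOR of data positions {17,18,19,20,21,22,23,24,25,26,27,28,29,30,31} = 0⊕1⊕1⊕1⊕1⊕0⊕1⊕1⊕1⊕1⊕1⊕0⊕1⊕0⊕0 = 0
Parity bits p1,p2,p4,p8,p16 = 11100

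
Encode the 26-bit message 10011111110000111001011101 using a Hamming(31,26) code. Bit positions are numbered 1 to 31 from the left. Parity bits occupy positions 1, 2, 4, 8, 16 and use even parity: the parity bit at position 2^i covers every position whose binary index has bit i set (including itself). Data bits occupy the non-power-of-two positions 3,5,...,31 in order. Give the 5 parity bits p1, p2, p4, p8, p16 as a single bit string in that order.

00010

Place data bits at non-power-of-two positions: b3=1, b5=0, b6=0, b7=1, b9=1, b10=1, b11=1, b12=1, b13=1, b14=1, b15=0, b17=0, b18=0, b19=0, b20=1, b21=1, b22=1, b23=0, b24=0, b25=1, b26=0, b27=1, b28=1, b29=1, b30=0, b31=1.
p1 = XOR of data positions {3,5,7,9,11,13,15,17,19,21,23,25,27,29,31} = 1⊕0⊕1⊕1⊕1⊕1⊕0⊕0⊕0⊕1⊕0⊕1⊕1⊕1⊕1 = 0
p2 = XOR of data positions {3,6,7,10,11,14,15,18,19,22,23,26,27,30,31} = 1⊕0⊕1⊕1⊕1⊕1⊕0⊕0⊕0⊕1⊕0⊕0⊕1⊕0⊕1 = 0
p4 = XOR of data positions {5,6,7,12,13,14,15,20,21,22,23,28,29,30,31} = 0⊕0⊕1⊕1⊕1⊕1⊕0⊕1⊕1⊕1⊕0⊕1⊕1⊕0⊕1 = 0
p8 = XOR of data positions {9,10,11,12,13,14,15,24,25,26,27,28,29,30,31} = 1⊕1⊕1⊕1⊕1⊕1⊕0⊕0⊕1⊕0⊕1⊕1⊕1⊕0⊕1 = 1
p16 = XOR of data positions {17,18,19,20,21,22,23,24,25,26,27,28,29,30,31} = 0⊕0⊕0⊕1⊕1⊕1⊕0⊕0⊕1⊕0⊕1⊕1⊕1⊕0⊕1 = 0
Parity bits p1,p2,p4,p8,p16 = 00010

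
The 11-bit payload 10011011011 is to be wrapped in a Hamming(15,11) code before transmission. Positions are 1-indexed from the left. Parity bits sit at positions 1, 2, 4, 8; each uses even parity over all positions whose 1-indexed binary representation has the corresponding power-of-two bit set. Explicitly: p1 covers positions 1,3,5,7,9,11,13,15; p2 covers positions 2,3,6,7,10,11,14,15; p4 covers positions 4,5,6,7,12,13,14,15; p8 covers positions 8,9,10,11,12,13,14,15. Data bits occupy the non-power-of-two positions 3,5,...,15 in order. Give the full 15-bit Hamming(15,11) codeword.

Place data bits at non-power-of-two positions: b3=1, b5=0, b6=0, b7=1, b9=1, b10=0, b11=1, b12=1, b13=0, b14=1, b15=1.
p1 = XOR of data positions {3,5,7,9,11,13,15} = 1⊕0⊕1⊕1⊕1⊕0⊕1 = 1
p2 = XOR of data positions {3,6,7,10,11,14,15} = 1⊕0⊕1⊕0⊕1⊕1⊕1 = 1
p4 = XOR of data positions {5,6,7,12,13,14,15} = 0⊕0⊕1⊕1⊕0⊕1⊕1 = 0
p8 = XOR of data positions {9,10,11,12,13,14,15} = 1⊕0⊕1⊕1⊕0⊕1⊕1 = 1
Codeword b1..b15 = 111000111011011

111000111011011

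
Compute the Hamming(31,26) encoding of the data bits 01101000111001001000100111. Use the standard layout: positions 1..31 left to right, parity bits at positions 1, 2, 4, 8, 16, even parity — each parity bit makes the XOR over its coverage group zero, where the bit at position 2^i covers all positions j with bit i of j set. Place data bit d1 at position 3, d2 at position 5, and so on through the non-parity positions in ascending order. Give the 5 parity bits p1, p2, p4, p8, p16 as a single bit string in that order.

Place data bits at non-power-of-two positions: b3=0, b5=1, b6=1, b7=0, b9=1, b10=0, b11=0, b12=0, b13=1, b14=1, b15=1, b17=0, b18=0, b19=1, b20=0, b21=0, b22=1, b23=0, b24=0, b25=0, b26=1, b27=0, b28=0, b29=1, b30=1, b31=1.
p1 = XOR of data positions {3,5,7,9,11,13,15,17,19,21,23,25,27,29,31} = 0⊕1⊕0⊕1⊕0⊕1⊕1⊕0⊕1⊕0⊕0⊕0⊕0⊕1⊕1 = 1
p2 = XOR of data positions {3,6,7,10,11,14,15,18,19,22,23,26,27,30,31} = 0⊕1⊕0⊕0⊕0⊕1⊕1⊕0⊕1⊕1⊕0⊕1⊕0⊕1⊕1 = 0
p4 = XOR of data positions {5,6,7,12,13,14,15,20,21,22,23,28,29,30,31} = 1⊕1⊕0⊕0⊕1⊕1⊕1⊕0⊕0⊕1⊕0⊕0⊕1⊕1⊕1 = 1
p8 = XOR of data positions {9,10,11,12,13,14,15,24,25,26,27,28,29,30,31} = 1⊕0⊕0⊕0⊕1⊕1⊕1⊕0⊕0⊕1⊕0⊕0⊕1⊕1⊕1 = 0
p16 = XOR of data positions {17,18,19,20,21,22,23,24,25,26,27,28,29,30,31} = 0⊕0⊕1⊕0⊕0⊕1⊕0⊕0⊕0⊕1⊕0⊕0⊕1⊕1⊕1 = 0
Parity bits p1,p2,p4,p8,p16 = 10100

10100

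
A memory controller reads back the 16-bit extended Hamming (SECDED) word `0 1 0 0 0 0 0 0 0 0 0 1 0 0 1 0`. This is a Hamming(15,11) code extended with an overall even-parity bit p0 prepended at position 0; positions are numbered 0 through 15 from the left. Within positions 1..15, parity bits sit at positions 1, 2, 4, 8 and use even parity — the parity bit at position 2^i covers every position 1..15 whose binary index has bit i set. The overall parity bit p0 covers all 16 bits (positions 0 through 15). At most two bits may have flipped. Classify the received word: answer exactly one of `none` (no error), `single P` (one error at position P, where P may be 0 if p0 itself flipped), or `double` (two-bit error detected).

single 4

s1: b1⊕b3⊕b5⊕b7⊕b9⊕b11⊕b13⊕b15 = 1⊕0⊕0⊕0⊕0⊕1⊕0⊕0 = 0
s2: b2⊕b3⊕b6⊕b7⊕b10⊕b11⊕b14⊕b15 = 0⊕0⊕0⊕0⊕0⊕1⊕1⊕0 = 0
s4: b4⊕b5⊕b6⊕b7⊕b12⊕b13⊕b14⊕b15 = 0⊕0⊕0⊕0⊕0⊕0⊕1⊕0 = 1
s8: b8⊕b9⊕b10⊕b11⊕b12⊕b13⊕b14⊕b15 = 0⊕0⊕0⊕1⊕0⊕0⊕1⊕0 = 0
Syndrome (s8...s1) = 0100 → position 4.
Overall parity (XOR of all 16 bits, including p0): 0⊕1⊕0⊕0⊕0⊕0⊕0⊕0⊕0⊕0⊕0⊕1⊕0⊕0⊕1⊕0 = 1
Overall=1, syndrome position=4 → single-bit error at position 4.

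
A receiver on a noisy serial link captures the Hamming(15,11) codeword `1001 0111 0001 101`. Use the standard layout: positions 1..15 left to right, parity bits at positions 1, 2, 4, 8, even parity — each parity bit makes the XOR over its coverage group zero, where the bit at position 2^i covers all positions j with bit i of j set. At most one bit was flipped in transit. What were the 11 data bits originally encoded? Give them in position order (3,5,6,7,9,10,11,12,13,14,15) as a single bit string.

00110001101

s1: b1⊕b3⊕b5⊕b7⊕b9⊕b11⊕b13⊕b15 = 1⊕0⊕0⊕1⊕0⊕0⊕1⊕1 = 0
s2: b2⊕b3⊕b6⊕b7⊕b10⊕b11⊕b14⊕b15 = 0⊕0⊕1⊕1⊕0⊕0⊕0⊕1 = 1
s4: b4⊕b5⊕b6⊕b7⊕b12⊕b13⊕b14⊕b15 = 1⊕0⊕1⊕1⊕1⊕1⊕0⊕1 = 0
s8: b8⊕b9⊕b10⊕b11⊕b12⊕b13⊕b14⊕b15 = 1⊕0⊕0⊕0⊕1⊕1⊕0⊕1 = 0
Syndrome (s8...s1) = 0010 → position 2.
Flip bit 2: corrected codeword = 110101110001101
Data bits at positions 3,5,6,7,9,10,11,12,13,14,15: 00110001101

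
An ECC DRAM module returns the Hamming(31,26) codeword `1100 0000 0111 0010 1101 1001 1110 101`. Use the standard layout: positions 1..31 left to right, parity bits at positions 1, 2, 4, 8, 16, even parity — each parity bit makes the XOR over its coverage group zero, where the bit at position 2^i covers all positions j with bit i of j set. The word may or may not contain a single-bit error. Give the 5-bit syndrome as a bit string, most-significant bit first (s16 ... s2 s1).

s1: b1⊕b3⊕b5⊕b7⊕b9⊕b11⊕b13⊕b15⊕b17⊕b19⊕b21⊕b23⊕b25⊕b27⊕b29⊕b31 = 1⊕0⊕0⊕0⊕0⊕1⊕0⊕1⊕1⊕0⊕1⊕0⊕1⊕1⊕1⊕1 = 1
s2: b2⊕b3⊕b6⊕b7⊕b10⊕b11⊕b14⊕b15⊕b18⊕b19⊕b22⊕b23⊕b26⊕b27⊕b30⊕b31 = 1⊕0⊕0⊕0⊕1⊕1⊕0⊕1⊕1⊕0⊕0⊕0⊕1⊕1⊕0⊕1 = 0
s4: b4⊕b5⊕b6⊕b7⊕b12⊕b13⊕b14⊕b15⊕b20⊕b21⊕b22⊕b23⊕b28⊕b29⊕b30⊕b31 = 0⊕0⊕0⊕0⊕1⊕0⊕0⊕1⊕1⊕1⊕0⊕0⊕0⊕1⊕0⊕1 = 0
s8: b8⊕b9⊕b10⊕b11⊕b12⊕b13⊕b14⊕b15⊕b24⊕b25⊕b26⊕b27⊕b28⊕b29⊕b30⊕b31 = 0⊕0⊕1⊕1⊕1⊕0⊕0⊕1⊕1⊕1⊕1⊕1⊕0⊕1⊕0⊕1 = 0
s16: b16⊕b17⊕b18⊕b19⊕b20⊕b21⊕b22⊕b23⊕b24⊕b25⊕b26⊕b27⊕b28⊕b29⊕b30⊕b31 = 0⊕1⊕1⊕0⊕1⊕1⊕0⊕0⊕1⊕1⊕1⊕1⊕0⊕1⊕0⊕1 = 0
Syndrome (s16...s1) = 00001 → position 1.

00001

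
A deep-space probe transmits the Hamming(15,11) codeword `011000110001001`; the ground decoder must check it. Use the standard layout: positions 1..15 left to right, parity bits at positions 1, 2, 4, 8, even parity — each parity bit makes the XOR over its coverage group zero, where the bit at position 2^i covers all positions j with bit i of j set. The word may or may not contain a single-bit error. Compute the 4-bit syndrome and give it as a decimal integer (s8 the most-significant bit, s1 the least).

s1: b1⊕b3⊕b5⊕b7⊕b9⊕b11⊕b13⊕b15 = 0⊕1⊕0⊕1⊕0⊕0⊕0⊕1 = 1
s2: b2⊕b3⊕b6⊕b7⊕b10⊕b11⊕b14⊕b15 = 1⊕1⊕0⊕1⊕0⊕0⊕0⊕1 = 0
s4: b4⊕b5⊕b6⊕b7⊕b12⊕b13⊕b14⊕b15 = 0⊕0⊕0⊕1⊕1⊕0⊕0⊕1 = 1
s8: b8⊕b9⊕b10⊕b11⊕b12⊕b13⊕b14⊕b15 = 1⊕0⊕0⊕0⊕1⊕0⊕0⊕1 = 1
Syndrome (s8...s1) = 1101 → position 13.

13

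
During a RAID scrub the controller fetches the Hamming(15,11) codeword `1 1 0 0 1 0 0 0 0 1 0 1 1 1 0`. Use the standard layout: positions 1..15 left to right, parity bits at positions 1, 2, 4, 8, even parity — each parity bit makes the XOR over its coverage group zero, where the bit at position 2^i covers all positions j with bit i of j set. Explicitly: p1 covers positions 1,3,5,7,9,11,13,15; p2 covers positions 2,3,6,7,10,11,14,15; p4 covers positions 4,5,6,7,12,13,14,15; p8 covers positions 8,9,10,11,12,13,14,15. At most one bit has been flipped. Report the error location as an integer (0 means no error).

3

s1: b1⊕b3⊕b5⊕b7⊕b9⊕b11⊕b13⊕b15 = 1⊕0⊕1⊕0⊕0⊕0⊕1⊕0 = 1
s2: b2⊕b3⊕b6⊕b7⊕b10⊕b11⊕b14⊕b15 = 1⊕0⊕0⊕0⊕1⊕0⊕1⊕0 = 1
s4: b4⊕b5⊕b6⊕b7⊕b12⊕b13⊕b14⊕b15 = 0⊕1⊕0⊕0⊕1⊕1⊕1⊕0 = 0
s8: b8⊕b9⊕b10⊕b11⊕b12⊕b13⊕b14⊕b15 = 0⊕0⊕1⊕0⊕1⊕1⊕1⊕0 = 0
Syndrome (s8...s1) = 0011 → position 3.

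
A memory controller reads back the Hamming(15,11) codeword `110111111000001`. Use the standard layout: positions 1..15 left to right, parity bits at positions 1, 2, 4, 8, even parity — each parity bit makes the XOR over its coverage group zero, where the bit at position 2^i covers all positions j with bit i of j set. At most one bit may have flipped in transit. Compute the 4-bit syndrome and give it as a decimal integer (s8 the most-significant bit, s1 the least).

13

s1: b1⊕b3⊕b5⊕b7⊕b9⊕b11⊕b13⊕b15 = 1⊕0⊕1⊕1⊕1⊕0⊕0⊕1 = 1
s2: b2⊕b3⊕b6⊕b7⊕b10⊕b11⊕b14⊕b15 = 1⊕0⊕1⊕1⊕0⊕0⊕0⊕1 = 0
s4: b4⊕b5⊕b6⊕b7⊕b12⊕b13⊕b14⊕b15 = 1⊕1⊕1⊕1⊕0⊕0⊕0⊕1 = 1
s8: b8⊕b9⊕b10⊕b11⊕b12⊕b13⊕b14⊕b15 = 1⊕1⊕0⊕0⊕0⊕0⊕0⊕1 = 1
Syndrome (s8...s1) = 1101 → position 13.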